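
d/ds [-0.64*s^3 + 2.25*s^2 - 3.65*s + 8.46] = -1.92*s^2 + 4.5*s - 3.65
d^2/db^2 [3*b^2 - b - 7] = 6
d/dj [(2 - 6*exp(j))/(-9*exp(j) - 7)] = 60*exp(j)/(9*exp(j) + 7)^2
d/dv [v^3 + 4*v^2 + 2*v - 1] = 3*v^2 + 8*v + 2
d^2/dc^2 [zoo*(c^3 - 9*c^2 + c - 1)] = zoo*(c - 3)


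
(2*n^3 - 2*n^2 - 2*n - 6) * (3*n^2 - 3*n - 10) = 6*n^5 - 12*n^4 - 20*n^3 + 8*n^2 + 38*n + 60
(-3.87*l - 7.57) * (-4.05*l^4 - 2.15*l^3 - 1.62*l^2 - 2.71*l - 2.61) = 15.6735*l^5 + 38.979*l^4 + 22.5449*l^3 + 22.7511*l^2 + 30.6154*l + 19.7577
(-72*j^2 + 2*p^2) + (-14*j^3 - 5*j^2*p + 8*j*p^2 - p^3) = -14*j^3 - 5*j^2*p - 72*j^2 + 8*j*p^2 - p^3 + 2*p^2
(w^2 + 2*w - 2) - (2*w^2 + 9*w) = -w^2 - 7*w - 2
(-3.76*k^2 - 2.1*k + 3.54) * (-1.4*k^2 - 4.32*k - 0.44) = 5.264*k^4 + 19.1832*k^3 + 5.7704*k^2 - 14.3688*k - 1.5576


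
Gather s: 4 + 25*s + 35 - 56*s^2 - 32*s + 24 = -56*s^2 - 7*s + 63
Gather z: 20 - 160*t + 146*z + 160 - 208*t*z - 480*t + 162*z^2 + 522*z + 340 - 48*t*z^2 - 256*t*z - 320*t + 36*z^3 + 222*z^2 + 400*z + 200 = -960*t + 36*z^3 + z^2*(384 - 48*t) + z*(1068 - 464*t) + 720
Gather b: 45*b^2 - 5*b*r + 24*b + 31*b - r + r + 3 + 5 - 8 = 45*b^2 + b*(55 - 5*r)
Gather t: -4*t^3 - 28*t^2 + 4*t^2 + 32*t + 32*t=-4*t^3 - 24*t^2 + 64*t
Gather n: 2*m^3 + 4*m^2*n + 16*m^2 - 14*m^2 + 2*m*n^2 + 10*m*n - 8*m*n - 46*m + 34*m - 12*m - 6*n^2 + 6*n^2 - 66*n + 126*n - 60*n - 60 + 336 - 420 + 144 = 2*m^3 + 2*m^2 + 2*m*n^2 - 24*m + n*(4*m^2 + 2*m)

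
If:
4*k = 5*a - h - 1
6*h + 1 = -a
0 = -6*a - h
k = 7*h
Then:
No Solution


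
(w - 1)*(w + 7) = w^2 + 6*w - 7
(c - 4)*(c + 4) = c^2 - 16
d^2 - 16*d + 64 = (d - 8)^2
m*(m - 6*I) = m^2 - 6*I*m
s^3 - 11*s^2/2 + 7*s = s*(s - 7/2)*(s - 2)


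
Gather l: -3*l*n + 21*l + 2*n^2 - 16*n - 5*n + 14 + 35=l*(21 - 3*n) + 2*n^2 - 21*n + 49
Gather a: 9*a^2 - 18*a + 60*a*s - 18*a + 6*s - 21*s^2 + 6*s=9*a^2 + a*(60*s - 36) - 21*s^2 + 12*s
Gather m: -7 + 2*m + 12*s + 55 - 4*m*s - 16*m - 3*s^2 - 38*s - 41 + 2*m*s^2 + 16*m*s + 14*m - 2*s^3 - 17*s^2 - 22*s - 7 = m*(2*s^2 + 12*s) - 2*s^3 - 20*s^2 - 48*s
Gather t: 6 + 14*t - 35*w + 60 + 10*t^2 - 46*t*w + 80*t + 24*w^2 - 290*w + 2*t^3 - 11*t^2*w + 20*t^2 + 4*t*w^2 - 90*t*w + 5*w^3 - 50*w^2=2*t^3 + t^2*(30 - 11*w) + t*(4*w^2 - 136*w + 94) + 5*w^3 - 26*w^2 - 325*w + 66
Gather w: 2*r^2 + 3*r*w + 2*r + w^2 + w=2*r^2 + 2*r + w^2 + w*(3*r + 1)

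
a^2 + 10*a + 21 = (a + 3)*(a + 7)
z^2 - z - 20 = (z - 5)*(z + 4)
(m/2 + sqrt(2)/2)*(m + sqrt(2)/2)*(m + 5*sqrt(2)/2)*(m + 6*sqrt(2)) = m^4/2 + 5*sqrt(2)*m^3 + 113*m^2/4 + 107*sqrt(2)*m/4 + 15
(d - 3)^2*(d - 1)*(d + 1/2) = d^4 - 13*d^3/2 + 23*d^2/2 - 3*d/2 - 9/2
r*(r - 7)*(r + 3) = r^3 - 4*r^2 - 21*r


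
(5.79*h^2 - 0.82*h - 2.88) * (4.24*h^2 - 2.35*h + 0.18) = 24.5496*h^4 - 17.0833*h^3 - 9.242*h^2 + 6.6204*h - 0.5184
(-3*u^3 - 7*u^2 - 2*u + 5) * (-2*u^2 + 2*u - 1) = 6*u^5 + 8*u^4 - 7*u^3 - 7*u^2 + 12*u - 5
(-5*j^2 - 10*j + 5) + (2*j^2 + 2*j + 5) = -3*j^2 - 8*j + 10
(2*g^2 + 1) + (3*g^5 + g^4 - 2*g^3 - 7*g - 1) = 3*g^5 + g^4 - 2*g^3 + 2*g^2 - 7*g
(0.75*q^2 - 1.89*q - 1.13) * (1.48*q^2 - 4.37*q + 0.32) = 1.11*q^4 - 6.0747*q^3 + 6.8269*q^2 + 4.3333*q - 0.3616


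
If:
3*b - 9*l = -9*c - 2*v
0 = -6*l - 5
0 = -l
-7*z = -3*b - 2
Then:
No Solution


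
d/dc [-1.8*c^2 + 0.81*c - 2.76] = 0.81 - 3.6*c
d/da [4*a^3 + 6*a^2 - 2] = 12*a*(a + 1)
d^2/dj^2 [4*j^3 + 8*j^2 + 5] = 24*j + 16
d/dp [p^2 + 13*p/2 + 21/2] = 2*p + 13/2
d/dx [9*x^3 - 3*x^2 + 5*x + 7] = 27*x^2 - 6*x + 5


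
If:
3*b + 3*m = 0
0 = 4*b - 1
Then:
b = 1/4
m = -1/4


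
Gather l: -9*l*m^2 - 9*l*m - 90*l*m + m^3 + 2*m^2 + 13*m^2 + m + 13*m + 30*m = l*(-9*m^2 - 99*m) + m^3 + 15*m^2 + 44*m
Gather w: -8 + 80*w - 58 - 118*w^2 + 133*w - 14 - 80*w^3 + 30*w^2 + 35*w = -80*w^3 - 88*w^2 + 248*w - 80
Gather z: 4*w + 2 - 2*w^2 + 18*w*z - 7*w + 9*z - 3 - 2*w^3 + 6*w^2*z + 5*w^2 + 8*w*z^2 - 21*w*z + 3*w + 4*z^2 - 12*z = -2*w^3 + 3*w^2 + z^2*(8*w + 4) + z*(6*w^2 - 3*w - 3) - 1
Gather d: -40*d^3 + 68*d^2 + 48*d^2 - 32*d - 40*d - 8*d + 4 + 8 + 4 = -40*d^3 + 116*d^2 - 80*d + 16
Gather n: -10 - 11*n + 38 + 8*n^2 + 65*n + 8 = 8*n^2 + 54*n + 36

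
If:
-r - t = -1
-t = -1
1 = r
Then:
No Solution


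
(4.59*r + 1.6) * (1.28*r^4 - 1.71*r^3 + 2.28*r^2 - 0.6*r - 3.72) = 5.8752*r^5 - 5.8009*r^4 + 7.7292*r^3 + 0.894*r^2 - 18.0348*r - 5.952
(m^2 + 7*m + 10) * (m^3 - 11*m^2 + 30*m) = m^5 - 4*m^4 - 37*m^3 + 100*m^2 + 300*m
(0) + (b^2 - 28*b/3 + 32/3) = b^2 - 28*b/3 + 32/3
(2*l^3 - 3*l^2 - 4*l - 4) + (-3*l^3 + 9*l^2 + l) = -l^3 + 6*l^2 - 3*l - 4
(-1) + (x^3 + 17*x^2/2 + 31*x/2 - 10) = x^3 + 17*x^2/2 + 31*x/2 - 11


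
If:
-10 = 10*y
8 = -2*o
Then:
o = -4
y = -1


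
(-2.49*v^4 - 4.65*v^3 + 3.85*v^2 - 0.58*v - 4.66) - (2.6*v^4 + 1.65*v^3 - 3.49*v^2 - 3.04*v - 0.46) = -5.09*v^4 - 6.3*v^3 + 7.34*v^2 + 2.46*v - 4.2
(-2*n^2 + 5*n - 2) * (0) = 0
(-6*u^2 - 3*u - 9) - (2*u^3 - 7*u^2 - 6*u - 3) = -2*u^3 + u^2 + 3*u - 6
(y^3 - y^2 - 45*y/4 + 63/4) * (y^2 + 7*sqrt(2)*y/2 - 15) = y^5 - y^4 + 7*sqrt(2)*y^4/2 - 105*y^3/4 - 7*sqrt(2)*y^3/2 - 315*sqrt(2)*y^2/8 + 123*y^2/4 + 441*sqrt(2)*y/8 + 675*y/4 - 945/4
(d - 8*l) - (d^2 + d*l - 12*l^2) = -d^2 - d*l + d + 12*l^2 - 8*l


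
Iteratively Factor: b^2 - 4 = (b + 2)*(b - 2)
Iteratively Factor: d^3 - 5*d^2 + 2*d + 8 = (d - 2)*(d^2 - 3*d - 4) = (d - 2)*(d + 1)*(d - 4)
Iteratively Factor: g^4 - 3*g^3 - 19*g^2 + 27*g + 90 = (g - 3)*(g^3 - 19*g - 30) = (g - 3)*(g + 2)*(g^2 - 2*g - 15) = (g - 5)*(g - 3)*(g + 2)*(g + 3)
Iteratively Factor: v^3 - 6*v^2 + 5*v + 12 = (v - 3)*(v^2 - 3*v - 4) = (v - 3)*(v + 1)*(v - 4)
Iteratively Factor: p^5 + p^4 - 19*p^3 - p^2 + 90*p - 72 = (p + 3)*(p^4 - 2*p^3 - 13*p^2 + 38*p - 24) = (p - 2)*(p + 3)*(p^3 - 13*p + 12) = (p - 2)*(p - 1)*(p + 3)*(p^2 + p - 12) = (p - 2)*(p - 1)*(p + 3)*(p + 4)*(p - 3)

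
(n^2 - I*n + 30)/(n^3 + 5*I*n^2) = (n - 6*I)/n^2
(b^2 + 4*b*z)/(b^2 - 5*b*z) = (b + 4*z)/(b - 5*z)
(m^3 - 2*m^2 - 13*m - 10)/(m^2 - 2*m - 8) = (m^2 - 4*m - 5)/(m - 4)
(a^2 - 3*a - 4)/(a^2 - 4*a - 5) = (a - 4)/(a - 5)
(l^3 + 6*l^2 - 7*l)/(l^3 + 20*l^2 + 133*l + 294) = l*(l - 1)/(l^2 + 13*l + 42)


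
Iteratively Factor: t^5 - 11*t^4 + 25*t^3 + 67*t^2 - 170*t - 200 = (t - 5)*(t^4 - 6*t^3 - 5*t^2 + 42*t + 40) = (t - 5)*(t - 4)*(t^3 - 2*t^2 - 13*t - 10) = (t - 5)*(t - 4)*(t + 2)*(t^2 - 4*t - 5) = (t - 5)^2*(t - 4)*(t + 2)*(t + 1)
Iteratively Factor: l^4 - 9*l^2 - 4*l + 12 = (l + 2)*(l^3 - 2*l^2 - 5*l + 6) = (l - 3)*(l + 2)*(l^2 + l - 2) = (l - 3)*(l + 2)^2*(l - 1)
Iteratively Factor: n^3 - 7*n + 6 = (n - 2)*(n^2 + 2*n - 3) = (n - 2)*(n - 1)*(n + 3)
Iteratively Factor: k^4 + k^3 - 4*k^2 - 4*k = (k + 1)*(k^3 - 4*k) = k*(k + 1)*(k^2 - 4) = k*(k - 2)*(k + 1)*(k + 2)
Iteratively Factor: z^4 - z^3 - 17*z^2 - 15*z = (z)*(z^3 - z^2 - 17*z - 15) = z*(z + 3)*(z^2 - 4*z - 5) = z*(z - 5)*(z + 3)*(z + 1)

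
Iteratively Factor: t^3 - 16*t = (t + 4)*(t^2 - 4*t) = (t - 4)*(t + 4)*(t)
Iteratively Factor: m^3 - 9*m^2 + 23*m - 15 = (m - 3)*(m^2 - 6*m + 5) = (m - 5)*(m - 3)*(m - 1)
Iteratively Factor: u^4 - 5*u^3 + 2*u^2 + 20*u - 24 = (u - 2)*(u^3 - 3*u^2 - 4*u + 12) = (u - 2)*(u + 2)*(u^2 - 5*u + 6) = (u - 3)*(u - 2)*(u + 2)*(u - 2)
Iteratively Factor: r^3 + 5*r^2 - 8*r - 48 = (r - 3)*(r^2 + 8*r + 16) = (r - 3)*(r + 4)*(r + 4)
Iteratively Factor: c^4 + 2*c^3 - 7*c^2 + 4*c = (c - 1)*(c^3 + 3*c^2 - 4*c) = (c - 1)^2*(c^2 + 4*c) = c*(c - 1)^2*(c + 4)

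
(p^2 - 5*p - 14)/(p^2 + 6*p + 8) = (p - 7)/(p + 4)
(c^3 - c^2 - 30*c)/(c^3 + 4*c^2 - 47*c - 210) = c*(c - 6)/(c^2 - c - 42)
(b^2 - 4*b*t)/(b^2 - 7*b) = (b - 4*t)/(b - 7)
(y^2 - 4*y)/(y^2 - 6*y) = (y - 4)/(y - 6)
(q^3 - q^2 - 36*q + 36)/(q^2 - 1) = (q^2 - 36)/(q + 1)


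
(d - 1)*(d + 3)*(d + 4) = d^3 + 6*d^2 + 5*d - 12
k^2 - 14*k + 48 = (k - 8)*(k - 6)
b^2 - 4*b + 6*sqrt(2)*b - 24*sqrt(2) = (b - 4)*(b + 6*sqrt(2))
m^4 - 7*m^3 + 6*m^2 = m^2*(m - 6)*(m - 1)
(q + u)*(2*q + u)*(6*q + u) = 12*q^3 + 20*q^2*u + 9*q*u^2 + u^3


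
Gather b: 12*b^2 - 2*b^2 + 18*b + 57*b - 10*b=10*b^2 + 65*b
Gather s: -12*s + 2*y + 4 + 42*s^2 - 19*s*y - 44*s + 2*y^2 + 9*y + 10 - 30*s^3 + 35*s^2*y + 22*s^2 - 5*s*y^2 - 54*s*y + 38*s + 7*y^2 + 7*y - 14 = -30*s^3 + s^2*(35*y + 64) + s*(-5*y^2 - 73*y - 18) + 9*y^2 + 18*y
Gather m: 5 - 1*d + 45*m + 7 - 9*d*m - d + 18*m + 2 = -2*d + m*(63 - 9*d) + 14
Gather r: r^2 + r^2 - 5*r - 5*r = 2*r^2 - 10*r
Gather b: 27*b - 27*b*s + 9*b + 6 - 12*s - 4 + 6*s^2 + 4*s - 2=b*(36 - 27*s) + 6*s^2 - 8*s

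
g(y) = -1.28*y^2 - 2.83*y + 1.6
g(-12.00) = -148.76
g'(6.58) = -19.67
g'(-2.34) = 3.16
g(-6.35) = -32.04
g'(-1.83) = 1.85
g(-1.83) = 2.49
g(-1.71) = 2.70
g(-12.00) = -148.76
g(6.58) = -72.44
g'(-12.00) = 27.89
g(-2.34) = 1.21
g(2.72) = -15.57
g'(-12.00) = 27.89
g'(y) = -2.56*y - 2.83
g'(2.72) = -9.79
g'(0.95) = -5.26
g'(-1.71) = 1.55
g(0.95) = -2.24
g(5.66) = -55.42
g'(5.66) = -17.32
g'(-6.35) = 13.43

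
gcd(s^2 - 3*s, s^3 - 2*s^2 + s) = s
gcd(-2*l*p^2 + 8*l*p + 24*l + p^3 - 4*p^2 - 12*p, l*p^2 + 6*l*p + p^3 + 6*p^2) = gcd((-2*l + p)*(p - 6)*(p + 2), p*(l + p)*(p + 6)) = 1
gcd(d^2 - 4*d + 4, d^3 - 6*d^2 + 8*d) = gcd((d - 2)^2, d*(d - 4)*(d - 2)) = d - 2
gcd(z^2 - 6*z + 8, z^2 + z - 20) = z - 4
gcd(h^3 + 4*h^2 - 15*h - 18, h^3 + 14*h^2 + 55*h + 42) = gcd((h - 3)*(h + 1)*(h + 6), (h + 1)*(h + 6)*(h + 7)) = h^2 + 7*h + 6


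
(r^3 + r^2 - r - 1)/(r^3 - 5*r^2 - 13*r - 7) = (r - 1)/(r - 7)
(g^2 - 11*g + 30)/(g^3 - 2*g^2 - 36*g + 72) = (g - 5)/(g^2 + 4*g - 12)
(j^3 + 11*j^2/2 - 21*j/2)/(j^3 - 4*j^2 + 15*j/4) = 2*(j + 7)/(2*j - 5)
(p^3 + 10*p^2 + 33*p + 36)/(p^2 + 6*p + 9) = p + 4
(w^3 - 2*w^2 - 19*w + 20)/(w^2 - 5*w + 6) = (w^3 - 2*w^2 - 19*w + 20)/(w^2 - 5*w + 6)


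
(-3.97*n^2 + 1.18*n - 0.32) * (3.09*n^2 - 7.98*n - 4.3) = -12.2673*n^4 + 35.3268*n^3 + 6.6658*n^2 - 2.5204*n + 1.376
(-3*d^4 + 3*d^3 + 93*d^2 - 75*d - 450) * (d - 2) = -3*d^5 + 9*d^4 + 87*d^3 - 261*d^2 - 300*d + 900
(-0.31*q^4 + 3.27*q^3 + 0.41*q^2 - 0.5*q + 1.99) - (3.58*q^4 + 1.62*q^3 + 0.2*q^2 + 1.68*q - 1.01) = -3.89*q^4 + 1.65*q^3 + 0.21*q^2 - 2.18*q + 3.0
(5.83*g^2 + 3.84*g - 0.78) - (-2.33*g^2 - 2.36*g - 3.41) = 8.16*g^2 + 6.2*g + 2.63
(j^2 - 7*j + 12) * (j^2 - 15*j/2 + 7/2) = j^4 - 29*j^3/2 + 68*j^2 - 229*j/2 + 42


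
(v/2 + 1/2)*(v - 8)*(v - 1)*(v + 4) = v^4/2 - 2*v^3 - 33*v^2/2 + 2*v + 16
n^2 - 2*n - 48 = (n - 8)*(n + 6)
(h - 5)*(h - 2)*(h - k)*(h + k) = h^4 - 7*h^3 - h^2*k^2 + 10*h^2 + 7*h*k^2 - 10*k^2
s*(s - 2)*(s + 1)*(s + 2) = s^4 + s^3 - 4*s^2 - 4*s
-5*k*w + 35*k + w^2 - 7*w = (-5*k + w)*(w - 7)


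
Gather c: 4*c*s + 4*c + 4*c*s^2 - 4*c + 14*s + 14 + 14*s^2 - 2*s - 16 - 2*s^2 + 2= c*(4*s^2 + 4*s) + 12*s^2 + 12*s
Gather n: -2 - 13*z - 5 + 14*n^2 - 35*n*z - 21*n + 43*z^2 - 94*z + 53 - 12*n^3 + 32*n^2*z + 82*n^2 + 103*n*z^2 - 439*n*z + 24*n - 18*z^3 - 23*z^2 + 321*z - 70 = -12*n^3 + n^2*(32*z + 96) + n*(103*z^2 - 474*z + 3) - 18*z^3 + 20*z^2 + 214*z - 24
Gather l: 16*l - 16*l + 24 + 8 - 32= 0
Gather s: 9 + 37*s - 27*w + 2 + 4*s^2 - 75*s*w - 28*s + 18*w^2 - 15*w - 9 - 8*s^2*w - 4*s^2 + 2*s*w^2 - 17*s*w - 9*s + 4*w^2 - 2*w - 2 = -8*s^2*w + s*(2*w^2 - 92*w) + 22*w^2 - 44*w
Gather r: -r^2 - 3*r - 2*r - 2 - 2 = -r^2 - 5*r - 4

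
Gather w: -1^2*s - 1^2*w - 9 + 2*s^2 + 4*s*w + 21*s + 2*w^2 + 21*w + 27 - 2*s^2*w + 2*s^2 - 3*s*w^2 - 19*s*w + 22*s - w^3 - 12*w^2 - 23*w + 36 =4*s^2 + 42*s - w^3 + w^2*(-3*s - 10) + w*(-2*s^2 - 15*s - 3) + 54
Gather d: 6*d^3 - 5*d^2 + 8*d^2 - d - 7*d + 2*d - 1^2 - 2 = 6*d^3 + 3*d^2 - 6*d - 3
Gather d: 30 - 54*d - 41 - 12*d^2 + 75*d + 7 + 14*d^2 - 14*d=2*d^2 + 7*d - 4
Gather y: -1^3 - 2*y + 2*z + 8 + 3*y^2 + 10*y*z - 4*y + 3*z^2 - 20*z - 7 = 3*y^2 + y*(10*z - 6) + 3*z^2 - 18*z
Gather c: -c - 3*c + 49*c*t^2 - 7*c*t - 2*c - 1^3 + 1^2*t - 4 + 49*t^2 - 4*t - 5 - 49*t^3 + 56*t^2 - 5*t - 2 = c*(49*t^2 - 7*t - 6) - 49*t^3 + 105*t^2 - 8*t - 12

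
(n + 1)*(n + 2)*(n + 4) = n^3 + 7*n^2 + 14*n + 8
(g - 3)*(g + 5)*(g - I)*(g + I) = g^4 + 2*g^3 - 14*g^2 + 2*g - 15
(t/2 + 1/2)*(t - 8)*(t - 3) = t^3/2 - 5*t^2 + 13*t/2 + 12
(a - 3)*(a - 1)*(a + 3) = a^3 - a^2 - 9*a + 9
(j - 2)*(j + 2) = j^2 - 4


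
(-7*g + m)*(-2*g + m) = 14*g^2 - 9*g*m + m^2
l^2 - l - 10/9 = (l - 5/3)*(l + 2/3)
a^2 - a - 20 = (a - 5)*(a + 4)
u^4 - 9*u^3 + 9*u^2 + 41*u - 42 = (u - 7)*(u - 3)*(u - 1)*(u + 2)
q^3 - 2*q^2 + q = q*(q - 1)^2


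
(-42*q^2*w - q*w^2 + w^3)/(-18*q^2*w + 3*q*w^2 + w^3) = (7*q - w)/(3*q - w)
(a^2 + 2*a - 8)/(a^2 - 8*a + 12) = (a + 4)/(a - 6)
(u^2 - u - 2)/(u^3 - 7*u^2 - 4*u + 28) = (u + 1)/(u^2 - 5*u - 14)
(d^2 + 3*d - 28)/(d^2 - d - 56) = (d - 4)/(d - 8)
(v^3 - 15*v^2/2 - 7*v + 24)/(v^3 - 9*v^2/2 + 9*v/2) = (v^2 - 6*v - 16)/(v*(v - 3))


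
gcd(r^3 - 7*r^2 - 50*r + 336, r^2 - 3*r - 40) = r - 8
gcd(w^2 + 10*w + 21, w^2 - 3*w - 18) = w + 3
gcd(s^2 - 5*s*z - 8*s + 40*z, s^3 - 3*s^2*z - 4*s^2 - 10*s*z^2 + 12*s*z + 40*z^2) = -s + 5*z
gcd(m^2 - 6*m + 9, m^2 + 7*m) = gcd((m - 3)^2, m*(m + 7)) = 1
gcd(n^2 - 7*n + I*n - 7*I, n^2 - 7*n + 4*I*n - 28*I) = n - 7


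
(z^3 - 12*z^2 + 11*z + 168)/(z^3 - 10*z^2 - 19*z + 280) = (z + 3)/(z + 5)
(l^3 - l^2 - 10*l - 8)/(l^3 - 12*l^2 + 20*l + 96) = (l^2 - 3*l - 4)/(l^2 - 14*l + 48)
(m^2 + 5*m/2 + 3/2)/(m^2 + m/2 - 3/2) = (m + 1)/(m - 1)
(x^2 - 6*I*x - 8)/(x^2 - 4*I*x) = (x - 2*I)/x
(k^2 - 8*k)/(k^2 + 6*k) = (k - 8)/(k + 6)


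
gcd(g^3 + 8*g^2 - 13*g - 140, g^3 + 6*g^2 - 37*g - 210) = g^2 + 12*g + 35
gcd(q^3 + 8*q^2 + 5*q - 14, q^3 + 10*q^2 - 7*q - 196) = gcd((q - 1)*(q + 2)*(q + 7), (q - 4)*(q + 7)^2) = q + 7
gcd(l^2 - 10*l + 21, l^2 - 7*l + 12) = l - 3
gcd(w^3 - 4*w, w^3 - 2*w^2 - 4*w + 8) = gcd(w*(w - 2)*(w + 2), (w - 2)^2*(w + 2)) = w^2 - 4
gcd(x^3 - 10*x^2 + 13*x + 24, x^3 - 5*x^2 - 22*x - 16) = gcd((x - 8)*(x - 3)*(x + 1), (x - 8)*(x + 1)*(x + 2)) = x^2 - 7*x - 8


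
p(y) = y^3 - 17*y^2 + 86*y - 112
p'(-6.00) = 398.00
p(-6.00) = -1456.00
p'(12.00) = 110.00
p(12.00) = 200.00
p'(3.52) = 3.49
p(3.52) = 23.70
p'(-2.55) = 192.21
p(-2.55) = -458.42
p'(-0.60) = 107.48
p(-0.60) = -169.94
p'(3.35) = 5.77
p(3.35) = 22.91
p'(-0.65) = 109.37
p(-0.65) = -175.36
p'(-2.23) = 176.74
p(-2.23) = -399.41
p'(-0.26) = 95.04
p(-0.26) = -135.53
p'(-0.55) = 105.61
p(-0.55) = -164.61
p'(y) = 3*y^2 - 34*y + 86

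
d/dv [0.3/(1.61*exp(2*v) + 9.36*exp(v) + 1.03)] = (-0.966*exp(v) - 2.808)*exp(v)/(1.61*exp(2*v) + 9.36*exp(v) + 1.03)^2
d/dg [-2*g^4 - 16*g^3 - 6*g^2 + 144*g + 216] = -8*g^3 - 48*g^2 - 12*g + 144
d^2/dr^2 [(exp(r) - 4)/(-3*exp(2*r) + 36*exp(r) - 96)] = (-exp(r) - 8)*exp(r)/(3*(exp(3*r) - 24*exp(2*r) + 192*exp(r) - 512))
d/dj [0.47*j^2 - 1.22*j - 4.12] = 0.94*j - 1.22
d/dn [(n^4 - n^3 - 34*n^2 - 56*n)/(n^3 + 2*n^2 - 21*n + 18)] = (n^6 + 4*n^5 - 31*n^4 + 226*n^3 + 772*n^2 - 1224*n - 1008)/(n^6 + 4*n^5 - 38*n^4 - 48*n^3 + 513*n^2 - 756*n + 324)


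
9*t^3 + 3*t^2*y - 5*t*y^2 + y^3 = (-3*t + y)^2*(t + y)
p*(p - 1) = p^2 - p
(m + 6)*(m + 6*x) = m^2 + 6*m*x + 6*m + 36*x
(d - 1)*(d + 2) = d^2 + d - 2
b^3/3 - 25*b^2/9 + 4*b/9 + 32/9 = (b/3 + 1/3)*(b - 8)*(b - 4/3)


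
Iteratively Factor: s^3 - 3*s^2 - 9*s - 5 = (s + 1)*(s^2 - 4*s - 5) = (s - 5)*(s + 1)*(s + 1)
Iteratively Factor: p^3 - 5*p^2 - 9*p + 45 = (p - 5)*(p^2 - 9) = (p - 5)*(p + 3)*(p - 3)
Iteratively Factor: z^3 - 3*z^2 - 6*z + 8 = (z - 1)*(z^2 - 2*z - 8) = (z - 4)*(z - 1)*(z + 2)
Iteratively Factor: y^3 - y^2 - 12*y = (y + 3)*(y^2 - 4*y) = y*(y + 3)*(y - 4)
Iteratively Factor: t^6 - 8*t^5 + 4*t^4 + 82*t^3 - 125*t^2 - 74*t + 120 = (t + 3)*(t^5 - 11*t^4 + 37*t^3 - 29*t^2 - 38*t + 40) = (t - 1)*(t + 3)*(t^4 - 10*t^3 + 27*t^2 - 2*t - 40) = (t - 5)*(t - 1)*(t + 3)*(t^3 - 5*t^2 + 2*t + 8) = (t - 5)*(t - 1)*(t + 1)*(t + 3)*(t^2 - 6*t + 8) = (t - 5)*(t - 2)*(t - 1)*(t + 1)*(t + 3)*(t - 4)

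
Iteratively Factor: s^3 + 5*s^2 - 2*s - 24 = (s + 3)*(s^2 + 2*s - 8) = (s - 2)*(s + 3)*(s + 4)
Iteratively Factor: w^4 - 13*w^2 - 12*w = (w - 4)*(w^3 + 4*w^2 + 3*w) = w*(w - 4)*(w^2 + 4*w + 3) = w*(w - 4)*(w + 1)*(w + 3)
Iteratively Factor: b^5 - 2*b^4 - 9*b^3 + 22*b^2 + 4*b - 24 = (b + 3)*(b^4 - 5*b^3 + 6*b^2 + 4*b - 8) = (b - 2)*(b + 3)*(b^3 - 3*b^2 + 4) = (b - 2)^2*(b + 3)*(b^2 - b - 2) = (b - 2)^3*(b + 3)*(b + 1)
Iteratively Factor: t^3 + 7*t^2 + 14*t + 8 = (t + 2)*(t^2 + 5*t + 4) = (t + 1)*(t + 2)*(t + 4)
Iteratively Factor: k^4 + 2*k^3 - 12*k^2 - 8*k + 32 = (k + 2)*(k^3 - 12*k + 16) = (k - 2)*(k + 2)*(k^2 + 2*k - 8) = (k - 2)*(k + 2)*(k + 4)*(k - 2)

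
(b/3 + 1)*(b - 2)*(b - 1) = b^3/3 - 7*b/3 + 2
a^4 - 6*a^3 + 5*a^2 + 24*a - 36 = (a - 3)^2*(a - 2)*(a + 2)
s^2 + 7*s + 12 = (s + 3)*(s + 4)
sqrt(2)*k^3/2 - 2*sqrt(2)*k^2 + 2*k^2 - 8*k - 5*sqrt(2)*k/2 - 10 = (k - 5)*(k + 2*sqrt(2))*(sqrt(2)*k/2 + sqrt(2)/2)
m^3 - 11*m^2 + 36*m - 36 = (m - 6)*(m - 3)*(m - 2)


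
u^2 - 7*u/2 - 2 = (u - 4)*(u + 1/2)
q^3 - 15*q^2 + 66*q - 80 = (q - 8)*(q - 5)*(q - 2)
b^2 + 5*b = b*(b + 5)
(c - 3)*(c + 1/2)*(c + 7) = c^3 + 9*c^2/2 - 19*c - 21/2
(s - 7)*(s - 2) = s^2 - 9*s + 14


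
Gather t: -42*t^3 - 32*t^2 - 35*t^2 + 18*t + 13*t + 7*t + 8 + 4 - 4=-42*t^3 - 67*t^2 + 38*t + 8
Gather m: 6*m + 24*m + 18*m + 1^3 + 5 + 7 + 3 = 48*m + 16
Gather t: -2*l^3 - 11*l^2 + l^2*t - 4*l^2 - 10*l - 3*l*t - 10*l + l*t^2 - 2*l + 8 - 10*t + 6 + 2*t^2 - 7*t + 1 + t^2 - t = -2*l^3 - 15*l^2 - 22*l + t^2*(l + 3) + t*(l^2 - 3*l - 18) + 15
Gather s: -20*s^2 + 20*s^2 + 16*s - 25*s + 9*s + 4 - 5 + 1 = 0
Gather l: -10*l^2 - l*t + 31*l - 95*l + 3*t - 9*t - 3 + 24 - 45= -10*l^2 + l*(-t - 64) - 6*t - 24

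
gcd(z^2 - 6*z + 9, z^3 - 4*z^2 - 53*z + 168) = z - 3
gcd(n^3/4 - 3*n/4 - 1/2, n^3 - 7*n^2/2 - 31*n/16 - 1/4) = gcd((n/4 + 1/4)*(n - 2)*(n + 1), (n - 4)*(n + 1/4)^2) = 1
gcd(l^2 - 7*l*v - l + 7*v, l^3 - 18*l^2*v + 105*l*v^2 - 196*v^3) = -l + 7*v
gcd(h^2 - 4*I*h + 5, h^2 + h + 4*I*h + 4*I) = 1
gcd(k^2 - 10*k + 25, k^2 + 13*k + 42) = 1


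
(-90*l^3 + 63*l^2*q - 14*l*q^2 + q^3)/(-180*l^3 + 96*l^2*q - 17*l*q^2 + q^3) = (-3*l + q)/(-6*l + q)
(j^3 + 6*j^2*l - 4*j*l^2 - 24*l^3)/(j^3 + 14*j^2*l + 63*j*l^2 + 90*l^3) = (j^2 - 4*l^2)/(j^2 + 8*j*l + 15*l^2)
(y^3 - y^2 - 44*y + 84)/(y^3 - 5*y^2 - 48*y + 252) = (y - 2)/(y - 6)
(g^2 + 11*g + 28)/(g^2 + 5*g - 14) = (g + 4)/(g - 2)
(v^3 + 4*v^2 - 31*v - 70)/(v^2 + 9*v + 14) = v - 5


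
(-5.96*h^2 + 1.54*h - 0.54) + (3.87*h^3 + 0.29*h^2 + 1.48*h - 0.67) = 3.87*h^3 - 5.67*h^2 + 3.02*h - 1.21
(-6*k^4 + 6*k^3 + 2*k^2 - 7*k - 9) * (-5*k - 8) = 30*k^5 + 18*k^4 - 58*k^3 + 19*k^2 + 101*k + 72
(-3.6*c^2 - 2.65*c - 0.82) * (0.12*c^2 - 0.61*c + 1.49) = -0.432*c^4 + 1.878*c^3 - 3.8459*c^2 - 3.4483*c - 1.2218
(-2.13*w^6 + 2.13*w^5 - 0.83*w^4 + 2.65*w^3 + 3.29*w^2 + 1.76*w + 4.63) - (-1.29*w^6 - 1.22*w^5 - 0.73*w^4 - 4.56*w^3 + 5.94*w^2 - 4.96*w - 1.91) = -0.84*w^6 + 3.35*w^5 - 0.1*w^4 + 7.21*w^3 - 2.65*w^2 + 6.72*w + 6.54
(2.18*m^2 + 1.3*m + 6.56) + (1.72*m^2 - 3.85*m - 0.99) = 3.9*m^2 - 2.55*m + 5.57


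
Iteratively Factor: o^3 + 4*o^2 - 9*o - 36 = (o + 4)*(o^2 - 9) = (o + 3)*(o + 4)*(o - 3)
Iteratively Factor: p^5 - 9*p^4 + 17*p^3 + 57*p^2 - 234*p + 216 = (p - 3)*(p^4 - 6*p^3 - p^2 + 54*p - 72) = (p - 4)*(p - 3)*(p^3 - 2*p^2 - 9*p + 18) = (p - 4)*(p - 3)^2*(p^2 + p - 6) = (p - 4)*(p - 3)^2*(p - 2)*(p + 3)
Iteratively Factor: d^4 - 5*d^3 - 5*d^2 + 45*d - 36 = (d - 1)*(d^3 - 4*d^2 - 9*d + 36) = (d - 1)*(d + 3)*(d^2 - 7*d + 12) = (d - 3)*(d - 1)*(d + 3)*(d - 4)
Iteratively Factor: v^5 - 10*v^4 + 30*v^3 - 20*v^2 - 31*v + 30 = (v - 1)*(v^4 - 9*v^3 + 21*v^2 + v - 30) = (v - 5)*(v - 1)*(v^3 - 4*v^2 + v + 6) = (v - 5)*(v - 2)*(v - 1)*(v^2 - 2*v - 3) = (v - 5)*(v - 3)*(v - 2)*(v - 1)*(v + 1)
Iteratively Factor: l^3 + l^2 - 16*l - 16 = (l - 4)*(l^2 + 5*l + 4) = (l - 4)*(l + 1)*(l + 4)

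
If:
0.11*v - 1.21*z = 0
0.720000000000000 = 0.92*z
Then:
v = 8.61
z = 0.78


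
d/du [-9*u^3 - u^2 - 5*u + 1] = -27*u^2 - 2*u - 5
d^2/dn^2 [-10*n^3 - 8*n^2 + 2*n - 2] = -60*n - 16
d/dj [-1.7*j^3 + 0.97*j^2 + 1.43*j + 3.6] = -5.1*j^2 + 1.94*j + 1.43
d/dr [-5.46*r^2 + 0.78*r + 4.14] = 0.78 - 10.92*r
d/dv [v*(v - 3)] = 2*v - 3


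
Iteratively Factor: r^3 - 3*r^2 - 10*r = (r - 5)*(r^2 + 2*r) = r*(r - 5)*(r + 2)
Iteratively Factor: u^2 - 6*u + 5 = (u - 1)*(u - 5)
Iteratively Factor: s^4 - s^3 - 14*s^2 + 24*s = (s + 4)*(s^3 - 5*s^2 + 6*s) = (s - 2)*(s + 4)*(s^2 - 3*s) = (s - 3)*(s - 2)*(s + 4)*(s)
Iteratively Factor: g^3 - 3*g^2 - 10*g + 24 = (g + 3)*(g^2 - 6*g + 8) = (g - 4)*(g + 3)*(g - 2)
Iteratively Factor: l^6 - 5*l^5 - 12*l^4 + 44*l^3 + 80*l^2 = (l - 5)*(l^5 - 12*l^3 - 16*l^2) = l*(l - 5)*(l^4 - 12*l^2 - 16*l) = l^2*(l - 5)*(l^3 - 12*l - 16) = l^2*(l - 5)*(l - 4)*(l^2 + 4*l + 4) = l^2*(l - 5)*(l - 4)*(l + 2)*(l + 2)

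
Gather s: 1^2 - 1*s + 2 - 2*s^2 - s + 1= -2*s^2 - 2*s + 4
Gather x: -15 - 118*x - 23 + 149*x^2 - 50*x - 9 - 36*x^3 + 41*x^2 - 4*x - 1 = -36*x^3 + 190*x^2 - 172*x - 48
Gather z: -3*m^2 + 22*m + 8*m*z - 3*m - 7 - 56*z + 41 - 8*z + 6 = -3*m^2 + 19*m + z*(8*m - 64) + 40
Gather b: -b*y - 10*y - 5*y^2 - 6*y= -b*y - 5*y^2 - 16*y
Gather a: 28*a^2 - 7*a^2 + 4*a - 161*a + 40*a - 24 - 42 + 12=21*a^2 - 117*a - 54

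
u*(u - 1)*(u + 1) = u^3 - u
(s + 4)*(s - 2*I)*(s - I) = s^3 + 4*s^2 - 3*I*s^2 - 2*s - 12*I*s - 8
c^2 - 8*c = c*(c - 8)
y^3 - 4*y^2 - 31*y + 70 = (y - 7)*(y - 2)*(y + 5)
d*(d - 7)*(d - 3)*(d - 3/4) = d^4 - 43*d^3/4 + 57*d^2/2 - 63*d/4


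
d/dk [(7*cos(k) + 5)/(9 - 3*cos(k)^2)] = (7*sin(k)^2 - 10*cos(k) - 28)*sin(k)/(3*(cos(k)^2 - 3)^2)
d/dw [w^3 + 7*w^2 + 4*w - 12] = 3*w^2 + 14*w + 4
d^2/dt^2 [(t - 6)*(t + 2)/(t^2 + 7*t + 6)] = 2*(-11*t^3 - 54*t^2 - 180*t - 312)/(t^6 + 21*t^5 + 165*t^4 + 595*t^3 + 990*t^2 + 756*t + 216)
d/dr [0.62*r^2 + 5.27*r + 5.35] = 1.24*r + 5.27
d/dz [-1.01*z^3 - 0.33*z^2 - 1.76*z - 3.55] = -3.03*z^2 - 0.66*z - 1.76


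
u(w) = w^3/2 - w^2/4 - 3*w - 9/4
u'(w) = 3*w^2/2 - w/2 - 3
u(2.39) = -4.02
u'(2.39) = 4.37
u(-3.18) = -11.32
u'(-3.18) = 13.76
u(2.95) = -0.44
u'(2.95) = 8.58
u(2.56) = -3.18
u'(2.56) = 5.55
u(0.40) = -3.46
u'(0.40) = -2.96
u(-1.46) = 0.04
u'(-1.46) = 0.93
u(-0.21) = -1.64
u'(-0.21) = -2.83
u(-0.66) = -0.52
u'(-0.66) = -2.02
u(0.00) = -2.25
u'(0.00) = -3.00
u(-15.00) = -1701.00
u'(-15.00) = 342.00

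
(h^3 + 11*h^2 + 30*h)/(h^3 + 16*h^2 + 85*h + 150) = h/(h + 5)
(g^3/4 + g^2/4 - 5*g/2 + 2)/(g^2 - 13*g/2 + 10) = (g^3 + g^2 - 10*g + 8)/(2*(2*g^2 - 13*g + 20))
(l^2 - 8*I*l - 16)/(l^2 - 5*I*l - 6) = (-l^2 + 8*I*l + 16)/(-l^2 + 5*I*l + 6)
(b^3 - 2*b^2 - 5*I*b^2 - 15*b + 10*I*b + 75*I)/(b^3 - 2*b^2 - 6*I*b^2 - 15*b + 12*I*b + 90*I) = (b - 5*I)/(b - 6*I)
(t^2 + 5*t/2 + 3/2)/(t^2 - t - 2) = (t + 3/2)/(t - 2)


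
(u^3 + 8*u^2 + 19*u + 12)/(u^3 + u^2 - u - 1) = (u^2 + 7*u + 12)/(u^2 - 1)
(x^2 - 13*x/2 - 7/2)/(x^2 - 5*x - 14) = (x + 1/2)/(x + 2)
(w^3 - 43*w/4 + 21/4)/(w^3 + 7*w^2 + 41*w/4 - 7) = (w - 3)/(w + 4)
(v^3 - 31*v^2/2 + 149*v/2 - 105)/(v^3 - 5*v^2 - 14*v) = (v^2 - 17*v/2 + 15)/(v*(v + 2))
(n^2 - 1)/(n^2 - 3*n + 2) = (n + 1)/(n - 2)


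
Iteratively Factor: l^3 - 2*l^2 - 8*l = (l)*(l^2 - 2*l - 8) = l*(l - 4)*(l + 2)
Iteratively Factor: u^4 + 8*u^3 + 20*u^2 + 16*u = (u + 4)*(u^3 + 4*u^2 + 4*u) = u*(u + 4)*(u^2 + 4*u + 4) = u*(u + 2)*(u + 4)*(u + 2)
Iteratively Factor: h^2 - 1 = (h + 1)*(h - 1)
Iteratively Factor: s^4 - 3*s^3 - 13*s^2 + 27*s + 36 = (s - 4)*(s^3 + s^2 - 9*s - 9) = (s - 4)*(s - 3)*(s^2 + 4*s + 3) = (s - 4)*(s - 3)*(s + 1)*(s + 3)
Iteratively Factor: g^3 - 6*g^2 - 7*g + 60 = (g - 5)*(g^2 - g - 12) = (g - 5)*(g - 4)*(g + 3)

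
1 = 1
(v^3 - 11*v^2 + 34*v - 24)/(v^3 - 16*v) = (v^2 - 7*v + 6)/(v*(v + 4))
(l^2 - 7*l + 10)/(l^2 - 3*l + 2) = (l - 5)/(l - 1)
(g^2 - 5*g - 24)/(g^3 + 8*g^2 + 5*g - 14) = (g^2 - 5*g - 24)/(g^3 + 8*g^2 + 5*g - 14)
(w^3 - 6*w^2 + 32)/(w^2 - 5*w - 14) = (w^2 - 8*w + 16)/(w - 7)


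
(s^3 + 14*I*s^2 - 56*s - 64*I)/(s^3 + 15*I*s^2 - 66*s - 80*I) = (s + 4*I)/(s + 5*I)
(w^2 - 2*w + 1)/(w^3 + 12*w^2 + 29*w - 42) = (w - 1)/(w^2 + 13*w + 42)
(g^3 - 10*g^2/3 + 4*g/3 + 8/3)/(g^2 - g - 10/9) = 3*(g^2 - 4*g + 4)/(3*g - 5)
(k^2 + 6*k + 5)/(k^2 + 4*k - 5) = (k + 1)/(k - 1)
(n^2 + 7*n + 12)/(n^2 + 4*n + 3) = (n + 4)/(n + 1)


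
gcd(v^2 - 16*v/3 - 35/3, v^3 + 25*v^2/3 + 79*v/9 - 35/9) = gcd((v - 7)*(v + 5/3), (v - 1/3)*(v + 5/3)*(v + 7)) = v + 5/3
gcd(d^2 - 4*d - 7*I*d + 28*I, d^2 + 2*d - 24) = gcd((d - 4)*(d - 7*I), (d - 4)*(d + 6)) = d - 4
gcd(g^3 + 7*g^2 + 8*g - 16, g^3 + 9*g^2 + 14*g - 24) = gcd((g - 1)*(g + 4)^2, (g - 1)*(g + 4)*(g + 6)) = g^2 + 3*g - 4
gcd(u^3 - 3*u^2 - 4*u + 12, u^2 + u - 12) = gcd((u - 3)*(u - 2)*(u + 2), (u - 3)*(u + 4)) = u - 3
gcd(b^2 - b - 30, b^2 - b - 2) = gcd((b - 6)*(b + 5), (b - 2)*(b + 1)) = 1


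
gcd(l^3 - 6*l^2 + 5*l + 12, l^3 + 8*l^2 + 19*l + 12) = l + 1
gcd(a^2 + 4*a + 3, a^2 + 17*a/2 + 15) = 1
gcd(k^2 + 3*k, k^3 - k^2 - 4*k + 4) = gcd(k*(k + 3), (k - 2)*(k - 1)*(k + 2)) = 1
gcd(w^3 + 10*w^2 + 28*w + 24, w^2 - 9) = 1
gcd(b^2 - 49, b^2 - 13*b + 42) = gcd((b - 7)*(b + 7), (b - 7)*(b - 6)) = b - 7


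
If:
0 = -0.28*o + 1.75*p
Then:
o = 6.25*p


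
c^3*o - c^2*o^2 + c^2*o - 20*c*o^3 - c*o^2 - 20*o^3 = (c - 5*o)*(c + 4*o)*(c*o + o)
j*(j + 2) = j^2 + 2*j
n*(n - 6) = n^2 - 6*n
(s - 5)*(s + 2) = s^2 - 3*s - 10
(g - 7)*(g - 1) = g^2 - 8*g + 7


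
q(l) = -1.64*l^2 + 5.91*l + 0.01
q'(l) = 5.91 - 3.28*l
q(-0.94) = -6.99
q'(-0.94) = 8.99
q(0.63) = 3.08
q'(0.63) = 3.84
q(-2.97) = -32.01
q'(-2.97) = 15.65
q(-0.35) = -2.26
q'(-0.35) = 7.06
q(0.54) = 2.72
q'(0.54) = 4.14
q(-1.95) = -17.75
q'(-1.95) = 12.31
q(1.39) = 5.06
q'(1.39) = 1.35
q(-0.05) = -0.29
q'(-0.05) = 6.07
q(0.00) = 0.01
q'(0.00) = 5.91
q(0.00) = 0.01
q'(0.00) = 5.91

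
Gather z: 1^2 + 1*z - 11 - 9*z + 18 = 8 - 8*z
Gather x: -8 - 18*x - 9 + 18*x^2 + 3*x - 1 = 18*x^2 - 15*x - 18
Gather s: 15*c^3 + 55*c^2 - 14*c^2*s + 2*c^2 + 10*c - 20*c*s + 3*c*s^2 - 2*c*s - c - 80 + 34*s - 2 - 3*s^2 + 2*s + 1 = 15*c^3 + 57*c^2 + 9*c + s^2*(3*c - 3) + s*(-14*c^2 - 22*c + 36) - 81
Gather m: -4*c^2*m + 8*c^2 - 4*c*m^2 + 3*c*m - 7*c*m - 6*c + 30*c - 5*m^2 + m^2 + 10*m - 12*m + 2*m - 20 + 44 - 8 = 8*c^2 + 24*c + m^2*(-4*c - 4) + m*(-4*c^2 - 4*c) + 16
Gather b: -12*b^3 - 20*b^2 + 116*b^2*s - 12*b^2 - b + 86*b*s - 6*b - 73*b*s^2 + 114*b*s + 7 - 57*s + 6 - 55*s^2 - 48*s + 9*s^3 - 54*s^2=-12*b^3 + b^2*(116*s - 32) + b*(-73*s^2 + 200*s - 7) + 9*s^3 - 109*s^2 - 105*s + 13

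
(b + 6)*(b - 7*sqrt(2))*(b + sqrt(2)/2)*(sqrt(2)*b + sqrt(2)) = sqrt(2)*b^4 - 13*b^3 + 7*sqrt(2)*b^3 - 91*b^2 - sqrt(2)*b^2 - 78*b - 49*sqrt(2)*b - 42*sqrt(2)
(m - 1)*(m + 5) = m^2 + 4*m - 5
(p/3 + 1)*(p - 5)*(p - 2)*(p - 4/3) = p^4/3 - 16*p^3/9 - 17*p^2/9 + 134*p/9 - 40/3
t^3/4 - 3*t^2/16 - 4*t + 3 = (t/4 + 1)*(t - 4)*(t - 3/4)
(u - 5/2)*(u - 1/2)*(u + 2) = u^3 - u^2 - 19*u/4 + 5/2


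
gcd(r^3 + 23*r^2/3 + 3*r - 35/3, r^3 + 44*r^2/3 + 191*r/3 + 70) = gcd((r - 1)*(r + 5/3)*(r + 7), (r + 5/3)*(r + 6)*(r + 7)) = r^2 + 26*r/3 + 35/3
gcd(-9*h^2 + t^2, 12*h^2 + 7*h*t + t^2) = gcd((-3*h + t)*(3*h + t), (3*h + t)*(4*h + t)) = 3*h + t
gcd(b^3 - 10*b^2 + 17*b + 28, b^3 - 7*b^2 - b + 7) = b^2 - 6*b - 7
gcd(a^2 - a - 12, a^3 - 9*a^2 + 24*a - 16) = a - 4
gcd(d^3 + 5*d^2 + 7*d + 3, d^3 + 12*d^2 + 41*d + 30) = d + 1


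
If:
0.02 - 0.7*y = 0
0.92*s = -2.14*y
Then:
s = -0.07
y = 0.03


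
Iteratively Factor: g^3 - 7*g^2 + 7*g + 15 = (g - 5)*(g^2 - 2*g - 3) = (g - 5)*(g - 3)*(g + 1)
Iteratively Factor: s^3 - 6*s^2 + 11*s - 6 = (s - 3)*(s^2 - 3*s + 2) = (s - 3)*(s - 1)*(s - 2)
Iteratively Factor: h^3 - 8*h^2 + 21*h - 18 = (h - 3)*(h^2 - 5*h + 6) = (h - 3)^2*(h - 2)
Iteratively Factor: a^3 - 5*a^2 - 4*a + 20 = (a + 2)*(a^2 - 7*a + 10) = (a - 5)*(a + 2)*(a - 2)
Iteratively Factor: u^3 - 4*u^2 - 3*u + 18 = (u - 3)*(u^2 - u - 6) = (u - 3)^2*(u + 2)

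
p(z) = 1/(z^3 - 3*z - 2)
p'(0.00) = 0.75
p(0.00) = -0.50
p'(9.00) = 0.00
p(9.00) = 0.00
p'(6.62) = -0.00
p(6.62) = 0.00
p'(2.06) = -30.83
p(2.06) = 1.78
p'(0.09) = 0.58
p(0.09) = -0.44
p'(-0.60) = 11.09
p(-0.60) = -2.40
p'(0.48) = 0.21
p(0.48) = -0.30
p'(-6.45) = -0.00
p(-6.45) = -0.00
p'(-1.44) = -7.26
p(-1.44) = -1.50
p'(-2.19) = -0.32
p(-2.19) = -0.17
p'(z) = (3 - 3*z^2)/(z^3 - 3*z - 2)^2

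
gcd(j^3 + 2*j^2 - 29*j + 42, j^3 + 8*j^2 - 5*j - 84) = j^2 + 4*j - 21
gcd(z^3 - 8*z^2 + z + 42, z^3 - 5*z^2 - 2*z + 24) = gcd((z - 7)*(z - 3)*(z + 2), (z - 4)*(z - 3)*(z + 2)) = z^2 - z - 6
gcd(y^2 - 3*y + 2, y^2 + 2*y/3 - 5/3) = y - 1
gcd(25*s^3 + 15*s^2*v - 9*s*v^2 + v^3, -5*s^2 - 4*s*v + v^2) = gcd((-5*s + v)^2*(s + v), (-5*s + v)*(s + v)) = 5*s^2 + 4*s*v - v^2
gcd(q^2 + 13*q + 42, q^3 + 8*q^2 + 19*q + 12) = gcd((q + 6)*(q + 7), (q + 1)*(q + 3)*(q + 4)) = 1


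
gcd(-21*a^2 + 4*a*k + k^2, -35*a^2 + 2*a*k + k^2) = 7*a + k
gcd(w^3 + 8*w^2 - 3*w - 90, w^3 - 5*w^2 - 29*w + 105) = w^2 + 2*w - 15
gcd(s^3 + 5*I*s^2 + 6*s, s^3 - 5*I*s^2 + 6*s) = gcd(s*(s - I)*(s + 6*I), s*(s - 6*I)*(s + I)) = s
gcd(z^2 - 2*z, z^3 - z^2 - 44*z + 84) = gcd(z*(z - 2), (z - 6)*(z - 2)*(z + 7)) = z - 2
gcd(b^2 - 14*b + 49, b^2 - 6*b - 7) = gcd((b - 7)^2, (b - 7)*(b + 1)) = b - 7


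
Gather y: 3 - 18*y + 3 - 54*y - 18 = -72*y - 12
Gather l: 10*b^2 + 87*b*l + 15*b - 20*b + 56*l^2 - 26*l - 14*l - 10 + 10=10*b^2 - 5*b + 56*l^2 + l*(87*b - 40)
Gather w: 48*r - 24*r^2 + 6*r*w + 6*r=-24*r^2 + 6*r*w + 54*r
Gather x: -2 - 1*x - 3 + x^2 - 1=x^2 - x - 6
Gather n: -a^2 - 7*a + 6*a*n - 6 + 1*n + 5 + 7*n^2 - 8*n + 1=-a^2 - 7*a + 7*n^2 + n*(6*a - 7)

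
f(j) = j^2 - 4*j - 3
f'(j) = 2*j - 4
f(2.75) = -6.44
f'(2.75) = 1.50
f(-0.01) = -2.96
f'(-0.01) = -4.02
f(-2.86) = 16.62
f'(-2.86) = -9.72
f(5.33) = 4.09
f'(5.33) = 6.66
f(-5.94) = 56.04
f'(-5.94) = -15.88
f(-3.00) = 18.00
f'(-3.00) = -10.00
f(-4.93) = 41.02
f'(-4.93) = -13.86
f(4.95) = 1.70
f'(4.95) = 5.90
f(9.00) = 42.00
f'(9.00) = 14.00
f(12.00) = 93.00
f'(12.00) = 20.00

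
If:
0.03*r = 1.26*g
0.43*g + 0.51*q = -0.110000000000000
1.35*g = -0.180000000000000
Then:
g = -0.13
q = -0.10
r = -5.60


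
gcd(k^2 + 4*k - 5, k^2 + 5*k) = k + 5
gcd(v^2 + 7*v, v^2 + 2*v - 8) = 1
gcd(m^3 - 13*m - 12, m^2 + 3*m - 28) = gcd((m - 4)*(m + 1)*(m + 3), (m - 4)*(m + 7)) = m - 4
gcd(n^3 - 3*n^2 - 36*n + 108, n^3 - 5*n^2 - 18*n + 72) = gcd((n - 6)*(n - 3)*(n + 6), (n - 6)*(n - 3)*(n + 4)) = n^2 - 9*n + 18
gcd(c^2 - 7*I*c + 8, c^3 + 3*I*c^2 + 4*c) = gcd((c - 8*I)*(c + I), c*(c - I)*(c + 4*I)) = 1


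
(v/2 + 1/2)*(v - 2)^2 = v^3/2 - 3*v^2/2 + 2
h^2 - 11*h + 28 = (h - 7)*(h - 4)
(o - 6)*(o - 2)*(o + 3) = o^3 - 5*o^2 - 12*o + 36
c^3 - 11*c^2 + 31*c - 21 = (c - 7)*(c - 3)*(c - 1)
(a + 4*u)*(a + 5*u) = a^2 + 9*a*u + 20*u^2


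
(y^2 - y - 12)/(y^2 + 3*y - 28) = (y + 3)/(y + 7)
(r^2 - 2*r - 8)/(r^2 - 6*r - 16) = (r - 4)/(r - 8)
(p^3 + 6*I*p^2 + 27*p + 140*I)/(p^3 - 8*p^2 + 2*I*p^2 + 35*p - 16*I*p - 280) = (p + 4*I)/(p - 8)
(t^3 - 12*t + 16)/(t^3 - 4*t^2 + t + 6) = (t^2 + 2*t - 8)/(t^2 - 2*t - 3)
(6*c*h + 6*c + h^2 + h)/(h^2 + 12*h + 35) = (6*c*h + 6*c + h^2 + h)/(h^2 + 12*h + 35)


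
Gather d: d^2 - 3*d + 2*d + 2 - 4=d^2 - d - 2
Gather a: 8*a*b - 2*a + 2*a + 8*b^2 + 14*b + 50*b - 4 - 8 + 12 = 8*a*b + 8*b^2 + 64*b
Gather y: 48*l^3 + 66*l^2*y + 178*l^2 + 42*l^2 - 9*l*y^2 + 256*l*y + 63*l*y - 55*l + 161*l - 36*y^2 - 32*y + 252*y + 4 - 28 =48*l^3 + 220*l^2 + 106*l + y^2*(-9*l - 36) + y*(66*l^2 + 319*l + 220) - 24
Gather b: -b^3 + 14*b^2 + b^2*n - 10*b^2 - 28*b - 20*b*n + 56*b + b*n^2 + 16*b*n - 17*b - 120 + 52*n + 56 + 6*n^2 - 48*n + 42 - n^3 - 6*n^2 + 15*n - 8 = -b^3 + b^2*(n + 4) + b*(n^2 - 4*n + 11) - n^3 + 19*n - 30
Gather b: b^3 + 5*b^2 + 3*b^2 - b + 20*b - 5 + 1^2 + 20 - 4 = b^3 + 8*b^2 + 19*b + 12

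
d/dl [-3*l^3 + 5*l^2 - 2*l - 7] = -9*l^2 + 10*l - 2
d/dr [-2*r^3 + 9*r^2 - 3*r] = -6*r^2 + 18*r - 3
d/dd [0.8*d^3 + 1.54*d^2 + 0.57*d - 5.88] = 2.4*d^2 + 3.08*d + 0.57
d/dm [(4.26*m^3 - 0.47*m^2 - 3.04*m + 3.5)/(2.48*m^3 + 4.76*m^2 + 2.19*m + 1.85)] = (3.5527136788005e-15*m^5 + 21.4432*m^4 + 33.7372*m^3 + 11.0441*m^2 - 35.059*m - 13.289)/(6.1504*m^6 + 23.6096*m^5 + 33.52*m^4 + 30.0248*m^3 + 22.4081*m^2 + 8.103*m + 3.4225)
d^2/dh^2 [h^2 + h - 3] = 2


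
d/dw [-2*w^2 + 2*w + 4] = 2 - 4*w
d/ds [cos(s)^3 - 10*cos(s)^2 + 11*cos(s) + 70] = (-3*cos(s)^2 + 20*cos(s) - 11)*sin(s)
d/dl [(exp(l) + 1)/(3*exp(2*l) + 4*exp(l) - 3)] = (-2*(exp(l) + 1)*(3*exp(l) + 2) + 3*exp(2*l) + 4*exp(l) - 3)*exp(l)/(3*exp(2*l) + 4*exp(l) - 3)^2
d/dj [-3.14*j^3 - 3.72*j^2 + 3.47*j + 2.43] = -9.42*j^2 - 7.44*j + 3.47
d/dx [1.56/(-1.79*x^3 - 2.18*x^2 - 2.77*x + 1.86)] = (8.3772*x^2 + 6.8016*x + 4.3212)/(1.79*x^3 + 2.18*x^2 + 2.77*x - 1.86)^2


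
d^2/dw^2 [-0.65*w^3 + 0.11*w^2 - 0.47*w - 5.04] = 0.22 - 3.9*w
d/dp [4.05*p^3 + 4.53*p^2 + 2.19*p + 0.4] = 12.15*p^2 + 9.06*p + 2.19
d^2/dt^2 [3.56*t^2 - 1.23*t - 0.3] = 7.12000000000000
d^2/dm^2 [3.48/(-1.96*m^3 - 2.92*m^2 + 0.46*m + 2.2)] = ((40.9248*m + 20.3232)*(1.96*m^3 + 2.92*m^2 - 0.46*m - 2.2) - 3.48*(5.88*m^2 + 5.84*m - 0.46)*(11.76*m^2 + 11.68*m - 0.92))/(1.96*m^3 + 2.92*m^2 - 0.46*m - 2.2)^3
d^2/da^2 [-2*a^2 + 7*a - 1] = -4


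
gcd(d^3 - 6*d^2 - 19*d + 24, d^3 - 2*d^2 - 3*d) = 1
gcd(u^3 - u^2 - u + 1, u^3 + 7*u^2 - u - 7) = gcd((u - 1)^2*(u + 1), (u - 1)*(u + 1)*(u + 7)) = u^2 - 1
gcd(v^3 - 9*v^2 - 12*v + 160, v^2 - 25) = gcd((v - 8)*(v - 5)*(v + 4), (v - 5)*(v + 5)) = v - 5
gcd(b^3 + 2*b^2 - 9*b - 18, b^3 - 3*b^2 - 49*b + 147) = b - 3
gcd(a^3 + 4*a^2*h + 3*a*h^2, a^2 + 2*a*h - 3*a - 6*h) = 1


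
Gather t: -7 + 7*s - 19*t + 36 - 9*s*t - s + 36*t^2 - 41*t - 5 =6*s + 36*t^2 + t*(-9*s - 60) + 24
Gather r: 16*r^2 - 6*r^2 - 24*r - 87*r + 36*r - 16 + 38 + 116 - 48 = 10*r^2 - 75*r + 90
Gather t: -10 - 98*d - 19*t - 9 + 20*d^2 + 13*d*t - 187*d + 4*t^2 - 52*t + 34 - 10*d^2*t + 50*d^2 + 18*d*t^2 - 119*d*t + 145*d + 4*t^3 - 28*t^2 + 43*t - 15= 70*d^2 - 140*d + 4*t^3 + t^2*(18*d - 24) + t*(-10*d^2 - 106*d - 28)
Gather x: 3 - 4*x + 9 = 12 - 4*x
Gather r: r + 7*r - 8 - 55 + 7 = 8*r - 56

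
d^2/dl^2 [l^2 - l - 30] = 2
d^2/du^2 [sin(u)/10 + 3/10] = -sin(u)/10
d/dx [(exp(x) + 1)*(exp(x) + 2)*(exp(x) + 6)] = (3*exp(2*x) + 18*exp(x) + 20)*exp(x)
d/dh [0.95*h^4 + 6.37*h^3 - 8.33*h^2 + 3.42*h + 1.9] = 3.8*h^3 + 19.11*h^2 - 16.66*h + 3.42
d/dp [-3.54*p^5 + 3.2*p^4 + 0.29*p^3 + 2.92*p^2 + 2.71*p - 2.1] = -17.7*p^4 + 12.8*p^3 + 0.87*p^2 + 5.84*p + 2.71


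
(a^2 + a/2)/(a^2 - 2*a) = (a + 1/2)/(a - 2)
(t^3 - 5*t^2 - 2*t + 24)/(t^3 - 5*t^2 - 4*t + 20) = (t^2 - 7*t + 12)/(t^2 - 7*t + 10)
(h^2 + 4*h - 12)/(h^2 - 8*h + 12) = (h + 6)/(h - 6)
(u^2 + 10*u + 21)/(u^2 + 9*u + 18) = (u + 7)/(u + 6)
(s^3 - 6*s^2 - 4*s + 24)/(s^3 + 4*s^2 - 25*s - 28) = (s^3 - 6*s^2 - 4*s + 24)/(s^3 + 4*s^2 - 25*s - 28)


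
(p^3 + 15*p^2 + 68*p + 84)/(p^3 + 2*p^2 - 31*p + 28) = (p^2 + 8*p + 12)/(p^2 - 5*p + 4)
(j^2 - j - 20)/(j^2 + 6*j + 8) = (j - 5)/(j + 2)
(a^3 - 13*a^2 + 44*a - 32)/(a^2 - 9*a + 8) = a - 4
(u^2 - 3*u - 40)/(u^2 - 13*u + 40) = (u + 5)/(u - 5)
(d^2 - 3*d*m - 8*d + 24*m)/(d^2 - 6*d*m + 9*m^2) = (d - 8)/(d - 3*m)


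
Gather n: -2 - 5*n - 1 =-5*n - 3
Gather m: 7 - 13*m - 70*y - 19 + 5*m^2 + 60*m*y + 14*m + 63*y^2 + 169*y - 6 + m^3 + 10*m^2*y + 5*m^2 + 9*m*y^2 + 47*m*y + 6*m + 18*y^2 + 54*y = m^3 + m^2*(10*y + 10) + m*(9*y^2 + 107*y + 7) + 81*y^2 + 153*y - 18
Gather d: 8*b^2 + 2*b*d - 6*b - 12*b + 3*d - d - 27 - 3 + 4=8*b^2 - 18*b + d*(2*b + 2) - 26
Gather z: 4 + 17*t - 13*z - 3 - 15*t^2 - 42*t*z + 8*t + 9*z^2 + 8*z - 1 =-15*t^2 + 25*t + 9*z^2 + z*(-42*t - 5)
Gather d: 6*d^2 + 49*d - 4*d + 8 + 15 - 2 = 6*d^2 + 45*d + 21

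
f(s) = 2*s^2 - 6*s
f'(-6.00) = -30.00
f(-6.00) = 108.00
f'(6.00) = 18.00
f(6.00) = 36.00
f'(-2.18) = -14.72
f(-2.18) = 22.58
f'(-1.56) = -12.24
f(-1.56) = 14.23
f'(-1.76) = -13.04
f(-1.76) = 16.76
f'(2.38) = 3.52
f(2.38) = -2.95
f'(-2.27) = -15.08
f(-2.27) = 23.93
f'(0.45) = -4.20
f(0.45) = -2.30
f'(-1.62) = -12.48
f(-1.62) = 14.97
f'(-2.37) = -15.48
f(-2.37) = 25.45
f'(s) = 4*s - 6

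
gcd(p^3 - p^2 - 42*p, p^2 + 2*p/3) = p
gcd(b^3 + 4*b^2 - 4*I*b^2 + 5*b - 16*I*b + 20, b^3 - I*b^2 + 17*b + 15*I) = b^2 - 4*I*b + 5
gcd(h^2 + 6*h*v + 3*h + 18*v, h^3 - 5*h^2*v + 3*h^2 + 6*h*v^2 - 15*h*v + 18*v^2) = h + 3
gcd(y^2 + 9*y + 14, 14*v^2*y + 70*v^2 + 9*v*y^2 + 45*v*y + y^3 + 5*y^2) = 1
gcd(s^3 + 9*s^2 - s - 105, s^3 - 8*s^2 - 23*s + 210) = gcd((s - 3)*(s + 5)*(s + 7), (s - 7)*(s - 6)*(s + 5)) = s + 5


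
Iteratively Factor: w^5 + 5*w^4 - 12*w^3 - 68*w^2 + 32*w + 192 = (w + 4)*(w^4 + w^3 - 16*w^2 - 4*w + 48) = (w + 4)^2*(w^3 - 3*w^2 - 4*w + 12) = (w - 3)*(w + 4)^2*(w^2 - 4) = (w - 3)*(w + 2)*(w + 4)^2*(w - 2)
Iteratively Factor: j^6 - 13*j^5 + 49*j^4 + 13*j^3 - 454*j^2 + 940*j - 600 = (j - 5)*(j^5 - 8*j^4 + 9*j^3 + 58*j^2 - 164*j + 120) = (j - 5)*(j - 2)*(j^4 - 6*j^3 - 3*j^2 + 52*j - 60) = (j - 5)*(j - 2)^2*(j^3 - 4*j^2 - 11*j + 30) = (j - 5)*(j - 2)^3*(j^2 - 2*j - 15) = (j - 5)^2*(j - 2)^3*(j + 3)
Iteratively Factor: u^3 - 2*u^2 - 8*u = (u - 4)*(u^2 + 2*u) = (u - 4)*(u + 2)*(u)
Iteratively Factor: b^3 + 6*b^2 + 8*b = (b + 4)*(b^2 + 2*b) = (b + 2)*(b + 4)*(b)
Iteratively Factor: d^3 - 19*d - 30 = (d + 2)*(d^2 - 2*d - 15) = (d + 2)*(d + 3)*(d - 5)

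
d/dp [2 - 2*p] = -2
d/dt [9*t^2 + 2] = 18*t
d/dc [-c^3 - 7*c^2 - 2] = c*(-3*c - 14)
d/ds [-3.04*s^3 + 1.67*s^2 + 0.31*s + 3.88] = -9.12*s^2 + 3.34*s + 0.31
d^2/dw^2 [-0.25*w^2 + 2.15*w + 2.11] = -0.500000000000000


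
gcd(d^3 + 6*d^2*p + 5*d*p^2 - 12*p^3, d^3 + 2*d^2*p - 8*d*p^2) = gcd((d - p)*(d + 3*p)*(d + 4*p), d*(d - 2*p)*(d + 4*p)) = d + 4*p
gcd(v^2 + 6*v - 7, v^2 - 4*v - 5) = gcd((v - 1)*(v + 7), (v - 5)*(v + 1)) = 1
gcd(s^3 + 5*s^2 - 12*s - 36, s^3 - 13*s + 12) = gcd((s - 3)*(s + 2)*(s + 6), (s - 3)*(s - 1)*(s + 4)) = s - 3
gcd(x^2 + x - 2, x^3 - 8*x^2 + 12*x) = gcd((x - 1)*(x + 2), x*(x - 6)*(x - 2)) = 1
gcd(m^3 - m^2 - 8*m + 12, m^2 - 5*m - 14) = 1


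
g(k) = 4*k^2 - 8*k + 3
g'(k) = 8*k - 8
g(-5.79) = 183.42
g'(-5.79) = -54.32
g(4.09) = 37.19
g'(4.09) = 24.72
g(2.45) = 7.41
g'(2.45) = 11.60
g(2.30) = 5.76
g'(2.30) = 10.40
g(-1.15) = 17.49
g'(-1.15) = -17.20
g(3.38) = 21.66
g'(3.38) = 19.04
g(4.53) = 48.84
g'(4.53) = 28.24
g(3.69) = 27.94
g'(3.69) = 21.52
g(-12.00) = 675.00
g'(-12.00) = -104.00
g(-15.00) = 1023.00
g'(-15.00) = -128.00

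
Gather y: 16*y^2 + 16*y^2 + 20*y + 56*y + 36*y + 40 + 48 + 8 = 32*y^2 + 112*y + 96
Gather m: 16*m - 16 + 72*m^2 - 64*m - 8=72*m^2 - 48*m - 24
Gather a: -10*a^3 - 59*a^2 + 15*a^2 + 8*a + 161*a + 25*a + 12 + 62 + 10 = -10*a^3 - 44*a^2 + 194*a + 84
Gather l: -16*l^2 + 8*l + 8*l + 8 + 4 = -16*l^2 + 16*l + 12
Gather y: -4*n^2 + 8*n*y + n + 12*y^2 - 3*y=-4*n^2 + n + 12*y^2 + y*(8*n - 3)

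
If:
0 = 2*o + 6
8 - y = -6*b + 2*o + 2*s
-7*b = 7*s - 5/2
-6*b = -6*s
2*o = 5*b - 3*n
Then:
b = 5/28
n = 193/84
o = -3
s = 5/28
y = 103/7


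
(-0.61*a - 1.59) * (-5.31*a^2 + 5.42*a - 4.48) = 3.2391*a^3 + 5.1367*a^2 - 5.885*a + 7.1232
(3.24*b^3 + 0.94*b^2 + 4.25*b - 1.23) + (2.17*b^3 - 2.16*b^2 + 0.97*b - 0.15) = 5.41*b^3 - 1.22*b^2 + 5.22*b - 1.38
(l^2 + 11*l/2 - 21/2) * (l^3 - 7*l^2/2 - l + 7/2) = l^5 + 2*l^4 - 123*l^3/4 + 139*l^2/4 + 119*l/4 - 147/4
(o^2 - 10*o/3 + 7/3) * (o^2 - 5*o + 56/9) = o^4 - 25*o^3/3 + 227*o^2/9 - 875*o/27 + 392/27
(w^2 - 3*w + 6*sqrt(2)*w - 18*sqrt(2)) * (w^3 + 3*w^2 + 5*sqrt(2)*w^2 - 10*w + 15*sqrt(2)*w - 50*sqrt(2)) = w^5 + 11*sqrt(2)*w^4 + 41*w^3 - 209*sqrt(2)*w^2 + 30*w^2 - 1140*w + 330*sqrt(2)*w + 1800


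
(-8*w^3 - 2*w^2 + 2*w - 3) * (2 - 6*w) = 48*w^4 - 4*w^3 - 16*w^2 + 22*w - 6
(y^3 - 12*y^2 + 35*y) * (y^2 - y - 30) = y^5 - 13*y^4 + 17*y^3 + 325*y^2 - 1050*y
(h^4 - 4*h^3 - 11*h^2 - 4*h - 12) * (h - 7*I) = h^5 - 4*h^4 - 7*I*h^4 - 11*h^3 + 28*I*h^3 - 4*h^2 + 77*I*h^2 - 12*h + 28*I*h + 84*I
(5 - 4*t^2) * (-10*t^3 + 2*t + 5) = 40*t^5 - 58*t^3 - 20*t^2 + 10*t + 25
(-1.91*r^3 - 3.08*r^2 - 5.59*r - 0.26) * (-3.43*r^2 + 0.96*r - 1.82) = 6.5513*r^5 + 8.7308*r^4 + 19.6931*r^3 + 1.131*r^2 + 9.9242*r + 0.4732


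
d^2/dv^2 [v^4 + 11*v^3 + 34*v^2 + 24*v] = 12*v^2 + 66*v + 68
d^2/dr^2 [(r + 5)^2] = 2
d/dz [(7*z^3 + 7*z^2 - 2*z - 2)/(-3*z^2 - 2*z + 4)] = (-21*z^4 - 28*z^3 + 64*z^2 + 44*z - 12)/(9*z^4 + 12*z^3 - 20*z^2 - 16*z + 16)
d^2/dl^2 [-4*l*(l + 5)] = -8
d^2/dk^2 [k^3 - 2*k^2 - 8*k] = 6*k - 4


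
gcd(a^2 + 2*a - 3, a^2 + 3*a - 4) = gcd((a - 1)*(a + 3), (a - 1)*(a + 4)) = a - 1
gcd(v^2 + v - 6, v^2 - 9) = v + 3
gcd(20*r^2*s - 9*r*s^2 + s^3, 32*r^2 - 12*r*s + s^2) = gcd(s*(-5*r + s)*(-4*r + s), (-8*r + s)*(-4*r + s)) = 4*r - s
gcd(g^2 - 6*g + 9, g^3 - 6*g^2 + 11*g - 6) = g - 3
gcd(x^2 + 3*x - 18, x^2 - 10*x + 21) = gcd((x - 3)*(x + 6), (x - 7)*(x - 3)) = x - 3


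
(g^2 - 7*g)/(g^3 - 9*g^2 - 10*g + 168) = g/(g^2 - 2*g - 24)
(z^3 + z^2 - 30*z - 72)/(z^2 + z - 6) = (z^2 - 2*z - 24)/(z - 2)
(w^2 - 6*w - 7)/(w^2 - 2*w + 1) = (w^2 - 6*w - 7)/(w^2 - 2*w + 1)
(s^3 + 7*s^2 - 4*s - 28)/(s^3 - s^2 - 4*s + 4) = (s + 7)/(s - 1)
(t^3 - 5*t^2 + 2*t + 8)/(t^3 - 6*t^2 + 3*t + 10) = (t - 4)/(t - 5)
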